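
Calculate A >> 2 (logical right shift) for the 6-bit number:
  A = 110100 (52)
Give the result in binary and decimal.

Logical shift right by 2: drop the bottom 2 bit(s), prepend 2 zero(s) on the left.
  110100  ->  keep [1101], discard [00], prepend 00
= 001101

Answer: 001101 (13)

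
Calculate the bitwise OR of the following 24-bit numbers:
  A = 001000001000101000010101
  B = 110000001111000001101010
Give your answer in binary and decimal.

Apply | to each column (1 where either bit is 1):
  001000001000101000010101
| 110000001111000001101010
--------------------------
  111000001111101001111111

Answer: 111000001111101001111111 (14744191)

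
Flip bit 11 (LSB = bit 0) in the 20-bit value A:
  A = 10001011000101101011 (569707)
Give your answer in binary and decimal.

Mask = 1 << 11 = 00000000100000000000
Bit 11 of A is 0; XOR with the mask flips it to 1.
  10001011000101101011
^ 00000000100000000000
----------------------
  10001011100101101011

Answer: 10001011100101101011 (571755)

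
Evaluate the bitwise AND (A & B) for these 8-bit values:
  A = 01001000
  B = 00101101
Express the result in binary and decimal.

Apply & to each column (1 only where both bits are 1):
  01001000
& 00101101
----------
  00001000

Answer: 00001000 (8)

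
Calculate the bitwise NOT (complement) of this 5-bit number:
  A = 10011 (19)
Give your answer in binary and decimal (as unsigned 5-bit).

Flip each bit (0->1, 1->0):
  10011
  01100

Answer: 01100 (12)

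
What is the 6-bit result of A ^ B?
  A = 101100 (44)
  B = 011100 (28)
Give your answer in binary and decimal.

Apply ^ to each column (1 where bits differ):
  101100
^ 011100
--------
  110000

Answer: 110000 (48)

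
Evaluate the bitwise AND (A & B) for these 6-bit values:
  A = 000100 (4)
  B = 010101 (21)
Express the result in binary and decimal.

Apply & to each column (1 only where both bits are 1):
  000100
& 010101
--------
  000100

Answer: 000100 (4)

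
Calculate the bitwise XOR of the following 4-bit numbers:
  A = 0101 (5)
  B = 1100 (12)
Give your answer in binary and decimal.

Apply ^ to each column (1 where bits differ):
  0101
^ 1100
------
  1001

Answer: 1001 (9)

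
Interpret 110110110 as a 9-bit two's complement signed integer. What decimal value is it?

MSB is 1, so the value is negative. Find the magnitude:
1. Invert bits:  001001001
2. Add 1:        001001010  = 74
3. Apply sign:   -74

Answer: -74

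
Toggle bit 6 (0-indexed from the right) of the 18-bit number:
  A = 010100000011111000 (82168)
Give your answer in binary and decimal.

Mask = 1 << 6 = 000000000001000000
Bit 6 of A is 1; XOR with the mask flips it to 0.
  010100000011111000
^ 000000000001000000
--------------------
  010100000010111000

Answer: 010100000010111000 (82104)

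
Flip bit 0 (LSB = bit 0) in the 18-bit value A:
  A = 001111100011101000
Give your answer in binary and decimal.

Mask = 1 << 0 = 000000000000000001
Bit 0 of A is 0; XOR with the mask flips it to 1.
  001111100011101000
^ 000000000000000001
--------------------
  001111100011101001

Answer: 001111100011101001 (63721)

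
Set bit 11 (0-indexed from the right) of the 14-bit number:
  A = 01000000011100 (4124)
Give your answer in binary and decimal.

Mask = 1 << 11 = 00100000000000
Bit 11 of A is 0, so OR-ing with the mask flips it to 1.
  01000000011100
| 00100000000000
----------------
  01100000011100

Answer: 01100000011100 (6172)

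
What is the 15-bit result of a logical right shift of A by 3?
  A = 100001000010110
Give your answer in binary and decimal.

Logical shift right by 3: drop the bottom 3 bit(s), prepend 3 zero(s) on the left.
  100001000010110  ->  keep [100001000010], discard [110], prepend 000
= 000100001000010

Answer: 000100001000010 (2114)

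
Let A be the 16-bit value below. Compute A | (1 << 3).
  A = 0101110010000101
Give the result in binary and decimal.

Mask = 1 << 3 = 0000000000001000
Bit 3 of A is 0, so OR-ing with the mask flips it to 1.
  0101110010000101
| 0000000000001000
------------------
  0101110010001101

Answer: 0101110010001101 (23693)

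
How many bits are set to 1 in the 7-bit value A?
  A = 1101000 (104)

1101000
1-bits at positions (from bit 0 = LSB): 3, 5, 6
Count = 3

Answer: 3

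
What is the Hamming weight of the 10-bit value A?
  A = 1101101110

1101101110
1-bits at positions (from bit 0 = LSB): 1, 2, 3, 5, 6, 8, 9
Count = 7

Answer: 7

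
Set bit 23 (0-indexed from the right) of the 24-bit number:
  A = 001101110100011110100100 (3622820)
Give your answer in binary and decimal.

Mask = 1 << 23 = 100000000000000000000000
Bit 23 of A is 0, so OR-ing with the mask flips it to 1.
  001101110100011110100100
| 100000000000000000000000
--------------------------
  101101110100011110100100

Answer: 101101110100011110100100 (12011428)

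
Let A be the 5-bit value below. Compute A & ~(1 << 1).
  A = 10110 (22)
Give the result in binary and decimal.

Mask = ~(1 << 1) = 11101
Bit 1 of A is 1, so AND-ing with the mask clears it to 0.
  10110
& 11101
-------
  10100

Answer: 10100 (20)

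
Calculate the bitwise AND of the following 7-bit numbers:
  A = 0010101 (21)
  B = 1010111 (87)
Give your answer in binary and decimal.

Apply & to each column (1 only where both bits are 1):
  0010101
& 1010111
---------
  0010101

Answer: 0010101 (21)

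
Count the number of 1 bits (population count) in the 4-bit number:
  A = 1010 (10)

1010
1-bits at positions (from bit 0 = LSB): 1, 3
Count = 2

Answer: 2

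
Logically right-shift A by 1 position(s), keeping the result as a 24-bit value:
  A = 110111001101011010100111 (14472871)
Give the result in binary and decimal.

Logical shift right by 1: drop the bottom 1 bit(s), prepend 1 zero(s) on the left.
  110111001101011010100111  ->  keep [11011100110101101010011], discard [1], prepend 0
= 011011100110101101010011

Answer: 011011100110101101010011 (7236435)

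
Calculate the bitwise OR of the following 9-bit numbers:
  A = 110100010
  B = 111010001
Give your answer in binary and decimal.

Apply | to each column (1 where either bit is 1):
  110100010
| 111010001
-----------
  111110011

Answer: 111110011 (499)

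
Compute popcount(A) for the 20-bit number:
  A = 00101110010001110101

00101110010001110101
1-bits at positions (from bit 0 = LSB): 0, 2, 4, 5, 6, 10, 13, 14, 15, 17
Count = 10

Answer: 10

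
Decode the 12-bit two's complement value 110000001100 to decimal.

MSB is 1, so the value is negative. Find the magnitude:
1. Invert bits:  001111110011
2. Add 1:        001111110100  = 1012
3. Apply sign:   -1012

Answer: -1012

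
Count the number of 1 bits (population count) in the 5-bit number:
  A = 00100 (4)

00100
1-bits at positions (from bit 0 = LSB): 2
Count = 1

Answer: 1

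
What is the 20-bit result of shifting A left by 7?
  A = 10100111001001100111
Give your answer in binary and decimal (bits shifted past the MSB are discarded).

Shift left by 7: drop the top 7 bit(s), append 7 zero(s) on the right.
  10100111001001100111  ->  discard [1010011], keep [1001001100111], append 0000000
= 10010011001110000000

Answer: 10010011001110000000 (603008)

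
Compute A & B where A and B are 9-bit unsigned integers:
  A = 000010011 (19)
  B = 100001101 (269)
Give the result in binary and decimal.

Apply & to each column (1 only where both bits are 1):
  000010011
& 100001101
-----------
  000000001

Answer: 000000001 (1)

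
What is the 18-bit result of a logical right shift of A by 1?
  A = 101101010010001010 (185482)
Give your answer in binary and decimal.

Logical shift right by 1: drop the bottom 1 bit(s), prepend 1 zero(s) on the left.
  101101010010001010  ->  keep [10110101001000101], discard [0], prepend 0
= 010110101001000101

Answer: 010110101001000101 (92741)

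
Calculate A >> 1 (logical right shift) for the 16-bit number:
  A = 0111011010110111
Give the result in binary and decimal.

Logical shift right by 1: drop the bottom 1 bit(s), prepend 1 zero(s) on the left.
  0111011010110111  ->  keep [011101101011011], discard [1], prepend 0
= 0011101101011011

Answer: 0011101101011011 (15195)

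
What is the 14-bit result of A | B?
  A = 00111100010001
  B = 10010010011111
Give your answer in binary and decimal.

Apply | to each column (1 where either bit is 1):
  00111100010001
| 10010010011111
----------------
  10111110011111

Answer: 10111110011111 (12191)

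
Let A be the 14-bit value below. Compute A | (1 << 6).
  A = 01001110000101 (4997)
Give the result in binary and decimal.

Mask = 1 << 6 = 00000001000000
Bit 6 of A is 0, so OR-ing with the mask flips it to 1.
  01001110000101
| 00000001000000
----------------
  01001111000101

Answer: 01001111000101 (5061)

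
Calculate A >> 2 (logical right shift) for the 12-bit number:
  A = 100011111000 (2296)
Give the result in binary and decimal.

Logical shift right by 2: drop the bottom 2 bit(s), prepend 2 zero(s) on the left.
  100011111000  ->  keep [1000111110], discard [00], prepend 00
= 001000111110

Answer: 001000111110 (574)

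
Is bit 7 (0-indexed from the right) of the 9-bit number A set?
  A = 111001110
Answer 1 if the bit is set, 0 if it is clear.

Bit 7 is the 8th from the right.
  111001110
   ^
That bit is 1.

Answer: 1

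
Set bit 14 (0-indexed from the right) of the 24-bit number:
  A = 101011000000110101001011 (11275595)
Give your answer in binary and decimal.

Mask = 1 << 14 = 000000000100000000000000
Bit 14 of A is 0, so OR-ing with the mask flips it to 1.
  101011000000110101001011
| 000000000100000000000000
--------------------------
  101011000100110101001011

Answer: 101011000100110101001011 (11291979)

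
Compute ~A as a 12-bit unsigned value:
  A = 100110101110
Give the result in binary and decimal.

Flip each bit (0->1, 1->0):
  100110101110
  011001010001

Answer: 011001010001 (1617)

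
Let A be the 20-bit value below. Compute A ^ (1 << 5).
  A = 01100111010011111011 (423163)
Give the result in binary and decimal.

Mask = 1 << 5 = 00000000000000100000
Bit 5 of A is 1; XOR with the mask flips it to 0.
  01100111010011111011
^ 00000000000000100000
----------------------
  01100111010011011011

Answer: 01100111010011011011 (423131)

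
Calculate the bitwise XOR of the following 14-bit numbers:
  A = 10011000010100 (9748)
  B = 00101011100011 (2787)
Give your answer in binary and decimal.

Apply ^ to each column (1 where bits differ):
  10011000010100
^ 00101011100011
----------------
  10110011110111

Answer: 10110011110111 (11511)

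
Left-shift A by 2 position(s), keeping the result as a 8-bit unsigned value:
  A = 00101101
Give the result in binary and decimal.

Shift left by 2: drop the top 2 bit(s), append 2 zero(s) on the right.
  00101101  ->  discard [00], keep [101101], append 00
= 10110100

Answer: 10110100 (180)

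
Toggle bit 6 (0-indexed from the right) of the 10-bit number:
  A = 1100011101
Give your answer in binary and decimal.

Mask = 1 << 6 = 0001000000
Bit 6 of A is 0; XOR with the mask flips it to 1.
  1100011101
^ 0001000000
------------
  1101011101

Answer: 1101011101 (861)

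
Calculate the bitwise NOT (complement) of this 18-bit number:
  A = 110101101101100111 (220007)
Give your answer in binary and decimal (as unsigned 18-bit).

Flip each bit (0->1, 1->0):
  110101101101100111
  001010010010011000

Answer: 001010010010011000 (42136)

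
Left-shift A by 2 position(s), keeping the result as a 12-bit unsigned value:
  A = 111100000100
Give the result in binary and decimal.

Shift left by 2: drop the top 2 bit(s), append 2 zero(s) on the right.
  111100000100  ->  discard [11], keep [1100000100], append 00
= 110000010000

Answer: 110000010000 (3088)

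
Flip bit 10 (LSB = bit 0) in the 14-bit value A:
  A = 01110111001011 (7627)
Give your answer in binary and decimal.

Mask = 1 << 10 = 00010000000000
Bit 10 of A is 1; XOR with the mask flips it to 0.
  01110111001011
^ 00010000000000
----------------
  01100111001011

Answer: 01100111001011 (6603)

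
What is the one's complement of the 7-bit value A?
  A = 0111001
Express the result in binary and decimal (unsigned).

Flip each bit (0->1, 1->0):
  0111001
  1000110

Answer: 1000110 (70)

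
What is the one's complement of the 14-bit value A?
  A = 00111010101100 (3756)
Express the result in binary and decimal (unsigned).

Flip each bit (0->1, 1->0):
  00111010101100
  11000101010011

Answer: 11000101010011 (12627)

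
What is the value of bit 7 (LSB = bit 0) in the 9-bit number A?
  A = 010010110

Bit 7 is the 8th from the right.
  010010110
   ^
That bit is 1.

Answer: 1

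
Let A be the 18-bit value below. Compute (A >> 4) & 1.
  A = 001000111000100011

Bit 4 is the 5th from the right.
  001000111000100011
               ^
That bit is 0.

Answer: 0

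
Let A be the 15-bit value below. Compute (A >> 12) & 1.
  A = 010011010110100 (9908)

Bit 12 is the 13th from the right.
  010011010110100
    ^
That bit is 0.

Answer: 0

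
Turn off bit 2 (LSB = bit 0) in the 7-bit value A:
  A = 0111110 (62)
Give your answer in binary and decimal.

Mask = ~(1 << 2) = 1111011
Bit 2 of A is 1, so AND-ing with the mask clears it to 0.
  0111110
& 1111011
---------
  0111010

Answer: 0111010 (58)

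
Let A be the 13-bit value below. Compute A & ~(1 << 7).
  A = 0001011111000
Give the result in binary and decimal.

Mask = ~(1 << 7) = 1111101111111
Bit 7 of A is 1, so AND-ing with the mask clears it to 0.
  0001011111000
& 1111101111111
---------------
  0001001111000

Answer: 0001001111000 (632)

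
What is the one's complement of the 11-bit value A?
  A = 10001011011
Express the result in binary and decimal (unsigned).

Flip each bit (0->1, 1->0):
  10001011011
  01110100100

Answer: 01110100100 (932)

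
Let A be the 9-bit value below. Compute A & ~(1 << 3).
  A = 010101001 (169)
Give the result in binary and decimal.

Mask = ~(1 << 3) = 111110111
Bit 3 of A is 1, so AND-ing with the mask clears it to 0.
  010101001
& 111110111
-----------
  010100001

Answer: 010100001 (161)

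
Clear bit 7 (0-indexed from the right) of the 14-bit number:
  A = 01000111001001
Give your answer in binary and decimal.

Mask = ~(1 << 7) = 11111101111111
Bit 7 of A is 1, so AND-ing with the mask clears it to 0.
  01000111001001
& 11111101111111
----------------
  01000101001001

Answer: 01000101001001 (4425)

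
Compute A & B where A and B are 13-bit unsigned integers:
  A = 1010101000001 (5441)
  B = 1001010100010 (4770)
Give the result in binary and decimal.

Apply & to each column (1 only where both bits are 1):
  1010101000001
& 1001010100010
---------------
  1000000000000

Answer: 1000000000000 (4096)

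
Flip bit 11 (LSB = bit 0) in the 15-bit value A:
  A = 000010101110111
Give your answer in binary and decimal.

Mask = 1 << 11 = 000100000000000
Bit 11 of A is 0; XOR with the mask flips it to 1.
  000010101110111
^ 000100000000000
-----------------
  000110101110111

Answer: 000110101110111 (3447)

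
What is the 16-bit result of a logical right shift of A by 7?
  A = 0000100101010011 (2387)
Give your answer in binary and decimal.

Logical shift right by 7: drop the bottom 7 bit(s), prepend 7 zero(s) on the left.
  0000100101010011  ->  keep [000010010], discard [1010011], prepend 0000000
= 0000000000010010

Answer: 0000000000010010 (18)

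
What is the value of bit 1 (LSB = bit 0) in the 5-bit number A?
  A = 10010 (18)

Bit 1 is the 2nd from the right.
  10010
     ^
That bit is 1.

Answer: 1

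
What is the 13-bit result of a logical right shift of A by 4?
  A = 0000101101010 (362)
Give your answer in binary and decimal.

Logical shift right by 4: drop the bottom 4 bit(s), prepend 4 zero(s) on the left.
  0000101101010  ->  keep [000010110], discard [1010], prepend 0000
= 0000000010110

Answer: 0000000010110 (22)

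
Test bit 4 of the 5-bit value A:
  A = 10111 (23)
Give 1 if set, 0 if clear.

Bit 4 is the 5th from the right.
  10111
  ^
That bit is 1.

Answer: 1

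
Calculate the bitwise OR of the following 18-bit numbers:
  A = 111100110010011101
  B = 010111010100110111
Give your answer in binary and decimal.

Apply | to each column (1 where either bit is 1):
  111100110010011101
| 010111010100110111
--------------------
  111111110110111111

Answer: 111111110110111111 (261567)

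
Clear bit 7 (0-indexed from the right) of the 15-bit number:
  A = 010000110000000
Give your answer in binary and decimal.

Mask = ~(1 << 7) = 111111101111111
Bit 7 of A is 1, so AND-ing with the mask clears it to 0.
  010000110000000
& 111111101111111
-----------------
  010000100000000

Answer: 010000100000000 (8448)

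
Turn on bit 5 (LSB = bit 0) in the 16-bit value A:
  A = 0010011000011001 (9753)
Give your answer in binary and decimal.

Mask = 1 << 5 = 0000000000100000
Bit 5 of A is 0, so OR-ing with the mask flips it to 1.
  0010011000011001
| 0000000000100000
------------------
  0010011000111001

Answer: 0010011000111001 (9785)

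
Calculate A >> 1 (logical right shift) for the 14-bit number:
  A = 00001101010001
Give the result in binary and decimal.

Logical shift right by 1: drop the bottom 1 bit(s), prepend 1 zero(s) on the left.
  00001101010001  ->  keep [0000110101000], discard [1], prepend 0
= 00000110101000

Answer: 00000110101000 (424)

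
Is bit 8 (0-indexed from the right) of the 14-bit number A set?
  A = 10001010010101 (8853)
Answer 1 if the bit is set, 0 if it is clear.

Bit 8 is the 9th from the right.
  10001010010101
       ^
That bit is 0.

Answer: 0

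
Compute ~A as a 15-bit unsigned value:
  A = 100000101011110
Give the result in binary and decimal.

Flip each bit (0->1, 1->0):
  100000101011110
  011111010100001

Answer: 011111010100001 (16033)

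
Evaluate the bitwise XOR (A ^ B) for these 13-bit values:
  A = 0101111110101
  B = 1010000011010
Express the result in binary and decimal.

Apply ^ to each column (1 where bits differ):
  0101111110101
^ 1010000011010
---------------
  1111111101111

Answer: 1111111101111 (8175)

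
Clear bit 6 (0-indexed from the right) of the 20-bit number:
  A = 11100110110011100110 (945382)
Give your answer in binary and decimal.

Mask = ~(1 << 6) = 11111111111110111111
Bit 6 of A is 1, so AND-ing with the mask clears it to 0.
  11100110110011100110
& 11111111111110111111
----------------------
  11100110110010100110

Answer: 11100110110010100110 (945318)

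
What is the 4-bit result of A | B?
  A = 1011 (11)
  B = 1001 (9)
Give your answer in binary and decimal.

Apply | to each column (1 where either bit is 1):
  1011
| 1001
------
  1011

Answer: 1011 (11)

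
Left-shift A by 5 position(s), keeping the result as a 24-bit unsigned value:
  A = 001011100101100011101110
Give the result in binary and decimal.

Shift left by 5: drop the top 5 bit(s), append 5 zero(s) on the right.
  001011100101100011101110  ->  discard [00101], keep [1100101100011101110], append 00000
= 110010110001110111000000

Answer: 110010110001110111000000 (13311424)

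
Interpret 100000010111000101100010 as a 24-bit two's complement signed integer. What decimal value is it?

MSB is 1, so the value is negative. Find the magnitude:
1. Invert bits:  011111101000111010011101
2. Add 1:        011111101000111010011110  = 8294046
3. Apply sign:   -8294046

Answer: -8294046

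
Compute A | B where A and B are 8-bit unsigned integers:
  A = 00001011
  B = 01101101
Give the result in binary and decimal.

Apply | to each column (1 where either bit is 1):
  00001011
| 01101101
----------
  01101111

Answer: 01101111 (111)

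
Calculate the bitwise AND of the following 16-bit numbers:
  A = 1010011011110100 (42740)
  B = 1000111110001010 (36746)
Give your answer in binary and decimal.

Apply & to each column (1 only where both bits are 1):
  1010011011110100
& 1000111110001010
------------------
  1000011010000000

Answer: 1000011010000000 (34432)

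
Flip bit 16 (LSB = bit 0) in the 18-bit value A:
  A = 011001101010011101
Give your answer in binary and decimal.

Mask = 1 << 16 = 010000000000000000
Bit 16 of A is 1; XOR with the mask flips it to 0.
  011001101010011101
^ 010000000000000000
--------------------
  001001101010011101

Answer: 001001101010011101 (39581)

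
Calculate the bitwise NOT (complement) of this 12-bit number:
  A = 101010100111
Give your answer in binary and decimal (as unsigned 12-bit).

Flip each bit (0->1, 1->0):
  101010100111
  010101011000

Answer: 010101011000 (1368)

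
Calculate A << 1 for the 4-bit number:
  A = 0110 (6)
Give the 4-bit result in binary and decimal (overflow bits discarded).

Shift left by 1: drop the top 1 bit(s), append 1 zero(s) on the right.
  0110  ->  discard [0], keep [110], append 0
= 1100

Answer: 1100 (12)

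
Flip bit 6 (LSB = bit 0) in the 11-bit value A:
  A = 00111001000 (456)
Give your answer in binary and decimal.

Mask = 1 << 6 = 00001000000
Bit 6 of A is 1; XOR with the mask flips it to 0.
  00111001000
^ 00001000000
-------------
  00110001000

Answer: 00110001000 (392)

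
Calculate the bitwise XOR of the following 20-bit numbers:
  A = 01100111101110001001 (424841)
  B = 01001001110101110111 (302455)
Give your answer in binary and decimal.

Apply ^ to each column (1 where bits differ):
  01100111101110001001
^ 01001001110101110111
----------------------
  00101110011011111110

Answer: 00101110011011111110 (190206)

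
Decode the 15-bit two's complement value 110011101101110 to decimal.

MSB is 1, so the value is negative. Find the magnitude:
1. Invert bits:  001100010010001
2. Add 1:        001100010010010  = 6290
3. Apply sign:   -6290

Answer: -6290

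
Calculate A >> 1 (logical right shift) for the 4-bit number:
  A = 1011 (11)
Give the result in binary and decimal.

Logical shift right by 1: drop the bottom 1 bit(s), prepend 1 zero(s) on the left.
  1011  ->  keep [101], discard [1], prepend 0
= 0101

Answer: 0101 (5)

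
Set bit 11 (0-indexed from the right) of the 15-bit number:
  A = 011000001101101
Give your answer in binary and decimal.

Mask = 1 << 11 = 000100000000000
Bit 11 of A is 0, so OR-ing with the mask flips it to 1.
  011000001101101
| 000100000000000
-----------------
  011100001101101

Answer: 011100001101101 (14445)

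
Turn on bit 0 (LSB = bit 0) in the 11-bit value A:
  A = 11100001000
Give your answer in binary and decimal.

Mask = 1 << 0 = 00000000001
Bit 0 of A is 0, so OR-ing with the mask flips it to 1.
  11100001000
| 00000000001
-------------
  11100001001

Answer: 11100001001 (1801)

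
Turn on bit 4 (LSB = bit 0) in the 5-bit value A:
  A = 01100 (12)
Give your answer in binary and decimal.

Mask = 1 << 4 = 10000
Bit 4 of A is 0, so OR-ing with the mask flips it to 1.
  01100
| 10000
-------
  11100

Answer: 11100 (28)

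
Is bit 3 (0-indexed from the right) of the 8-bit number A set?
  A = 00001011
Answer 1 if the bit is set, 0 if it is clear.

Bit 3 is the 4th from the right.
  00001011
      ^
That bit is 1.

Answer: 1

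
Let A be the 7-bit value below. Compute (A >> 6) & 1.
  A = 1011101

Bit 6 is the 7th from the right.
  1011101
  ^
That bit is 1.

Answer: 1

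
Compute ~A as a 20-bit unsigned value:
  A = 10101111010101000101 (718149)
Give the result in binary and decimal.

Flip each bit (0->1, 1->0):
  10101111010101000101
  01010000101010111010

Answer: 01010000101010111010 (330426)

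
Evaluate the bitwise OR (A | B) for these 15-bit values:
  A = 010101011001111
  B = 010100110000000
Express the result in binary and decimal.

Apply | to each column (1 where either bit is 1):
  010101011001111
| 010100110000000
-----------------
  010101111001111

Answer: 010101111001111 (11215)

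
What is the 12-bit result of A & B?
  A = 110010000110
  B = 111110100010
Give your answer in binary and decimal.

Apply & to each column (1 only where both bits are 1):
  110010000110
& 111110100010
--------------
  110010000010

Answer: 110010000010 (3202)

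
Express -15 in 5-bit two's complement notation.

1. Binary of +15:  01111
2. Invert bits:     10000
3. Add 1:           10001

Answer: 10001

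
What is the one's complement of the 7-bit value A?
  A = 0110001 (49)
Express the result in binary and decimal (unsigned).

Flip each bit (0->1, 1->0):
  0110001
  1001110

Answer: 1001110 (78)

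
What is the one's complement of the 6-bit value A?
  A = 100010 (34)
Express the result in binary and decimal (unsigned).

Flip each bit (0->1, 1->0):
  100010
  011101

Answer: 011101 (29)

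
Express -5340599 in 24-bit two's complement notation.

1. Binary of +5340599:  010100010111110110110111
2. Invert bits:     101011101000001001001000
3. Add 1:           101011101000001001001001

Answer: 101011101000001001001001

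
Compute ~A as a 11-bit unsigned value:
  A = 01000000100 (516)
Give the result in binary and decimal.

Flip each bit (0->1, 1->0):
  01000000100
  10111111011

Answer: 10111111011 (1531)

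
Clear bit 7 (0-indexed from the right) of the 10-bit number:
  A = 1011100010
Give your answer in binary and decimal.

Mask = ~(1 << 7) = 1101111111
Bit 7 of A is 1, so AND-ing with the mask clears it to 0.
  1011100010
& 1101111111
------------
  1001100010

Answer: 1001100010 (610)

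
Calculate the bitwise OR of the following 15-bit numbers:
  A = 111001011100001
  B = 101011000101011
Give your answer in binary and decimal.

Apply | to each column (1 where either bit is 1):
  111001011100001
| 101011000101011
-----------------
  111011011101011

Answer: 111011011101011 (30443)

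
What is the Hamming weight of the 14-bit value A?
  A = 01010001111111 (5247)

01010001111111
1-bits at positions (from bit 0 = LSB): 0, 1, 2, 3, 4, 5, 6, 10, 12
Count = 9

Answer: 9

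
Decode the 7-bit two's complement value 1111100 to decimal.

MSB is 1, so the value is negative. Find the magnitude:
1. Invert bits:  0000011
2. Add 1:        0000100  = 4
3. Apply sign:   -4

Answer: -4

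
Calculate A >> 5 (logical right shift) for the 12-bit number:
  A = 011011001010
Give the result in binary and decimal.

Logical shift right by 5: drop the bottom 5 bit(s), prepend 5 zero(s) on the left.
  011011001010  ->  keep [0110110], discard [01010], prepend 00000
= 000000110110

Answer: 000000110110 (54)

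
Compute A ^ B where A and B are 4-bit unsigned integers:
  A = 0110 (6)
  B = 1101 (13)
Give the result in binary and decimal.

Apply ^ to each column (1 where bits differ):
  0110
^ 1101
------
  1011

Answer: 1011 (11)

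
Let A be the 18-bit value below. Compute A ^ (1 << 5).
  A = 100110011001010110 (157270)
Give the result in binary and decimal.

Mask = 1 << 5 = 000000000000100000
Bit 5 of A is 0; XOR with the mask flips it to 1.
  100110011001010110
^ 000000000000100000
--------------------
  100110011001110110

Answer: 100110011001110110 (157302)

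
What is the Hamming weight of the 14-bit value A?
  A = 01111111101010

01111111101010
1-bits at positions (from bit 0 = LSB): 1, 3, 5, 6, 7, 8, 9, 10, 11, 12
Count = 10

Answer: 10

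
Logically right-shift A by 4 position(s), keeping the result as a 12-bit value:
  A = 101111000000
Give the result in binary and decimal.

Logical shift right by 4: drop the bottom 4 bit(s), prepend 4 zero(s) on the left.
  101111000000  ->  keep [10111100], discard [0000], prepend 0000
= 000010111100

Answer: 000010111100 (188)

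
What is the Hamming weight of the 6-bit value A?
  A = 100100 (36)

100100
1-bits at positions (from bit 0 = LSB): 2, 5
Count = 2

Answer: 2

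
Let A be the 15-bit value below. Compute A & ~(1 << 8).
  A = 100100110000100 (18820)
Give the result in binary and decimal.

Mask = ~(1 << 8) = 111111011111111
Bit 8 of A is 1, so AND-ing with the mask clears it to 0.
  100100110000100
& 111111011111111
-----------------
  100100010000100

Answer: 100100010000100 (18564)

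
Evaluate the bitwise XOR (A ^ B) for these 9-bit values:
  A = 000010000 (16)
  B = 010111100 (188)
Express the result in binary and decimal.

Apply ^ to each column (1 where bits differ):
  000010000
^ 010111100
-----------
  010101100

Answer: 010101100 (172)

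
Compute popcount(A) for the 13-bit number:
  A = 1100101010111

1100101010111
1-bits at positions (from bit 0 = LSB): 0, 1, 2, 4, 6, 8, 11, 12
Count = 8

Answer: 8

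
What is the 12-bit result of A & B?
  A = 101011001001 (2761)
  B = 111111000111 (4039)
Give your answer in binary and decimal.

Apply & to each column (1 only where both bits are 1):
  101011001001
& 111111000111
--------------
  101011000001

Answer: 101011000001 (2753)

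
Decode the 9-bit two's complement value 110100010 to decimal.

MSB is 1, so the value is negative. Find the magnitude:
1. Invert bits:  001011101
2. Add 1:        001011110  = 94
3. Apply sign:   -94

Answer: -94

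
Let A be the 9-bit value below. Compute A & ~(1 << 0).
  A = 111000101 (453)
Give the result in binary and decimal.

Mask = ~(1 << 0) = 111111110
Bit 0 of A is 1, so AND-ing with the mask clears it to 0.
  111000101
& 111111110
-----------
  111000100

Answer: 111000100 (452)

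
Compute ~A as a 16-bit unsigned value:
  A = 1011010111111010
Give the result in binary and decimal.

Flip each bit (0->1, 1->0):
  1011010111111010
  0100101000000101

Answer: 0100101000000101 (18949)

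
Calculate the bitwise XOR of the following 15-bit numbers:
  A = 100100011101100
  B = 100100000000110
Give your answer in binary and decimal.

Apply ^ to each column (1 where bits differ):
  100100011101100
^ 100100000000110
-----------------
  000000011101010

Answer: 000000011101010 (234)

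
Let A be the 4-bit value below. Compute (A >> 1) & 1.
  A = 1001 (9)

Bit 1 is the 2nd from the right.
  1001
    ^
That bit is 0.

Answer: 0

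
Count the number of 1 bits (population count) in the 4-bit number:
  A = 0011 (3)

0011
1-bits at positions (from bit 0 = LSB): 0, 1
Count = 2

Answer: 2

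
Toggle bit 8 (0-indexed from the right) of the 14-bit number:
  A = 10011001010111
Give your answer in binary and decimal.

Mask = 1 << 8 = 00000100000000
Bit 8 of A is 0; XOR with the mask flips it to 1.
  10011001010111
^ 00000100000000
----------------
  10011101010111

Answer: 10011101010111 (10071)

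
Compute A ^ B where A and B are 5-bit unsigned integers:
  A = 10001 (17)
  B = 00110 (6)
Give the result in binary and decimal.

Apply ^ to each column (1 where bits differ):
  10001
^ 00110
-------
  10111

Answer: 10111 (23)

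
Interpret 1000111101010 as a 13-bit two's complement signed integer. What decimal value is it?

MSB is 1, so the value is negative. Find the magnitude:
1. Invert bits:  0111000010101
2. Add 1:        0111000010110  = 3606
3. Apply sign:   -3606

Answer: -3606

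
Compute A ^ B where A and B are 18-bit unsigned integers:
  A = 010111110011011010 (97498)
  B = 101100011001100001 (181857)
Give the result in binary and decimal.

Apply ^ to each column (1 where bits differ):
  010111110011011010
^ 101100011001100001
--------------------
  111011101010111011

Answer: 111011101010111011 (244411)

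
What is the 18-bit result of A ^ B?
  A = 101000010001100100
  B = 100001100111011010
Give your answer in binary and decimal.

Apply ^ to each column (1 where bits differ):
  101000010001100100
^ 100001100111011010
--------------------
  001001110110111110

Answer: 001001110110111110 (40382)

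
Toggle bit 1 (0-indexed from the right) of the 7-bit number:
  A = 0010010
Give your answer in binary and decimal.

Mask = 1 << 1 = 0000010
Bit 1 of A is 1; XOR with the mask flips it to 0.
  0010010
^ 0000010
---------
  0010000

Answer: 0010000 (16)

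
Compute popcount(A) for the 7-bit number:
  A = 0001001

0001001
1-bits at positions (from bit 0 = LSB): 0, 3
Count = 2

Answer: 2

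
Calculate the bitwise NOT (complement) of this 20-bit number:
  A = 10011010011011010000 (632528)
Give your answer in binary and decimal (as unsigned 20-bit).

Flip each bit (0->1, 1->0):
  10011010011011010000
  01100101100100101111

Answer: 01100101100100101111 (416047)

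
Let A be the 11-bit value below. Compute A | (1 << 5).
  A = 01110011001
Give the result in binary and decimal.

Mask = 1 << 5 = 00000100000
Bit 5 of A is 0, so OR-ing with the mask flips it to 1.
  01110011001
| 00000100000
-------------
  01110111001

Answer: 01110111001 (953)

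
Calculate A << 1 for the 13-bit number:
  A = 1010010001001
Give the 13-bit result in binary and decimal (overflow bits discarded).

Shift left by 1: drop the top 1 bit(s), append 1 zero(s) on the right.
  1010010001001  ->  discard [1], keep [010010001001], append 0
= 0100100010010

Answer: 0100100010010 (2322)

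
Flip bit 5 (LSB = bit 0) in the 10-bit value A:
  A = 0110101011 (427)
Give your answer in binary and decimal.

Mask = 1 << 5 = 0000100000
Bit 5 of A is 1; XOR with the mask flips it to 0.
  0110101011
^ 0000100000
------------
  0110001011

Answer: 0110001011 (395)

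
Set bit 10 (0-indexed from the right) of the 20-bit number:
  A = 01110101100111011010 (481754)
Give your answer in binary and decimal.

Mask = 1 << 10 = 00000000010000000000
Bit 10 of A is 0, so OR-ing with the mask flips it to 1.
  01110101100111011010
| 00000000010000000000
----------------------
  01110101110111011010

Answer: 01110101110111011010 (482778)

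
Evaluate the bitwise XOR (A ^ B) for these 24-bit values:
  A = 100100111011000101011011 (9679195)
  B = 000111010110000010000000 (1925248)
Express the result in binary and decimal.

Apply ^ to each column (1 where bits differ):
  100100111011000101011011
^ 000111010110000010000000
--------------------------
  100011101101000111011011

Answer: 100011101101000111011011 (9359835)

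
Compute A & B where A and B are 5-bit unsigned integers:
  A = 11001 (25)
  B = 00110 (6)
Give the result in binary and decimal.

Apply & to each column (1 only where both bits are 1):
  11001
& 00110
-------
  00000

Answer: 00000 (0)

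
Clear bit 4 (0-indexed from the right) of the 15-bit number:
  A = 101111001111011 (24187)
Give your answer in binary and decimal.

Mask = ~(1 << 4) = 111111111101111
Bit 4 of A is 1, so AND-ing with the mask clears it to 0.
  101111001111011
& 111111111101111
-----------------
  101111001101011

Answer: 101111001101011 (24171)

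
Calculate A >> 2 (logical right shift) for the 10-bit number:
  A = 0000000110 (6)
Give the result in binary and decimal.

Logical shift right by 2: drop the bottom 2 bit(s), prepend 2 zero(s) on the left.
  0000000110  ->  keep [00000001], discard [10], prepend 00
= 0000000001

Answer: 0000000001 (1)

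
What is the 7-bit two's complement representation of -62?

1. Binary of +62:  0111110
2. Invert bits:     1000001
3. Add 1:           1000010

Answer: 1000010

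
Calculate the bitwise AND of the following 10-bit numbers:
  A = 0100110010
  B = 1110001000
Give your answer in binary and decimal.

Apply & to each column (1 only where both bits are 1):
  0100110010
& 1110001000
------------
  0100000000

Answer: 0100000000 (256)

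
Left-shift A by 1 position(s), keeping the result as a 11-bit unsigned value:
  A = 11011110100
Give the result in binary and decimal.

Shift left by 1: drop the top 1 bit(s), append 1 zero(s) on the right.
  11011110100  ->  discard [1], keep [1011110100], append 0
= 10111101000

Answer: 10111101000 (1512)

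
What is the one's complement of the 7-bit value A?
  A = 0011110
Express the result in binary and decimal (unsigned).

Flip each bit (0->1, 1->0):
  0011110
  1100001

Answer: 1100001 (97)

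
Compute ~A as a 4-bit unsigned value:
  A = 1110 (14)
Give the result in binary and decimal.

Flip each bit (0->1, 1->0):
  1110
  0001

Answer: 0001 (1)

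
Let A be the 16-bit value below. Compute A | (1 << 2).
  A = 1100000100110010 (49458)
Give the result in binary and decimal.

Mask = 1 << 2 = 0000000000000100
Bit 2 of A is 0, so OR-ing with the mask flips it to 1.
  1100000100110010
| 0000000000000100
------------------
  1100000100110110

Answer: 1100000100110110 (49462)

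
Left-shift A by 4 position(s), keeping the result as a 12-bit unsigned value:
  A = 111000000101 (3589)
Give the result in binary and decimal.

Shift left by 4: drop the top 4 bit(s), append 4 zero(s) on the right.
  111000000101  ->  discard [1110], keep [00000101], append 0000
= 000001010000

Answer: 000001010000 (80)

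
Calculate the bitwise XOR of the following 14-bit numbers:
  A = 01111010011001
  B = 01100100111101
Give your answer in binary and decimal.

Apply ^ to each column (1 where bits differ):
  01111010011001
^ 01100100111101
----------------
  00011110100100

Answer: 00011110100100 (1956)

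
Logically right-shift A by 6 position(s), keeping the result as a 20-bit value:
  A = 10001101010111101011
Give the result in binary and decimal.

Logical shift right by 6: drop the bottom 6 bit(s), prepend 6 zero(s) on the left.
  10001101010111101011  ->  keep [10001101010111], discard [101011], prepend 000000
= 00000010001101010111

Answer: 00000010001101010111 (9047)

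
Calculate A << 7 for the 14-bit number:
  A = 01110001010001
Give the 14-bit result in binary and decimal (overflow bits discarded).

Shift left by 7: drop the top 7 bit(s), append 7 zero(s) on the right.
  01110001010001  ->  discard [0111000], keep [1010001], append 0000000
= 10100010000000

Answer: 10100010000000 (10368)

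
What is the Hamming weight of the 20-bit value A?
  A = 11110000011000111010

11110000011000111010
1-bits at positions (from bit 0 = LSB): 1, 3, 4, 5, 9, 10, 16, 17, 18, 19
Count = 10

Answer: 10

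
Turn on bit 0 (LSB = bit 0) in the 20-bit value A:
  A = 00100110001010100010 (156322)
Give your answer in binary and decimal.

Mask = 1 << 0 = 00000000000000000001
Bit 0 of A is 0, so OR-ing with the mask flips it to 1.
  00100110001010100010
| 00000000000000000001
----------------------
  00100110001010100011

Answer: 00100110001010100011 (156323)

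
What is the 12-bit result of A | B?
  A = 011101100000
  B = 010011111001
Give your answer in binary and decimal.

Apply | to each column (1 where either bit is 1):
  011101100000
| 010011111001
--------------
  011111111001

Answer: 011111111001 (2041)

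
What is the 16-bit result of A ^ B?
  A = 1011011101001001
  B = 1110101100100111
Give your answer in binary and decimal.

Apply ^ to each column (1 where bits differ):
  1011011101001001
^ 1110101100100111
------------------
  0101110001101110

Answer: 0101110001101110 (23662)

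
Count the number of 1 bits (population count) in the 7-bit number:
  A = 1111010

1111010
1-bits at positions (from bit 0 = LSB): 1, 3, 4, 5, 6
Count = 5

Answer: 5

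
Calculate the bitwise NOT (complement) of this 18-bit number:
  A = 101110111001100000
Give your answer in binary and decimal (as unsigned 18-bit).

Flip each bit (0->1, 1->0):
  101110111001100000
  010001000110011111

Answer: 010001000110011111 (70047)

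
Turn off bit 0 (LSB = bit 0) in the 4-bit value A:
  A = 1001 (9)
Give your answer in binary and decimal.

Mask = ~(1 << 0) = 1110
Bit 0 of A is 1, so AND-ing with the mask clears it to 0.
  1001
& 1110
------
  1000

Answer: 1000 (8)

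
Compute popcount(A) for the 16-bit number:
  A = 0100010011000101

0100010011000101
1-bits at positions (from bit 0 = LSB): 0, 2, 6, 7, 10, 14
Count = 6

Answer: 6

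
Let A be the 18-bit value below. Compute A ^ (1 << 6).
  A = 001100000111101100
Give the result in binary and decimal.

Mask = 1 << 6 = 000000000001000000
Bit 6 of A is 1; XOR with the mask flips it to 0.
  001100000111101100
^ 000000000001000000
--------------------
  001100000110101100

Answer: 001100000110101100 (49580)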